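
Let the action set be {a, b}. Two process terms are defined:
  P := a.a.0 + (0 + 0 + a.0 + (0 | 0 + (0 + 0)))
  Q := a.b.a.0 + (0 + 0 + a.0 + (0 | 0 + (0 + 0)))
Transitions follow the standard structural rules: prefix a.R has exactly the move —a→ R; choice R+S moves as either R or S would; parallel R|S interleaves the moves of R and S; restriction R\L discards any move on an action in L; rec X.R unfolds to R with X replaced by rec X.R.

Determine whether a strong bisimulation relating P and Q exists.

LTS(P): 3 reachable states
  s0 = a.a.0 + (0 + 0 + a.0 + (0 | 0 + (0 + 0))) | =a=> s1, =a=> s2
  s1 = 0 | ·
  s2 = a.0 | =a=> s1
LTS(Q): 4 reachable states
  t0 = a.b.a.0 + (0 + 0 + a.0 + (0 | 0 + (0 + 0))) | =a=> t1, =a=> t2
  t1 = 0 | ·
  t2 = b.a.0 | =b=> t3
  t3 = a.0 | =a=> t1
Coarsest stable partition (strong bisimilarity classes):
  B0 = {s0}
  B1 = {s1, t1}
  B2 = {s2, t3}
  B3 = {t0}
  B4 = {t2}
s0 ∈ B0, t0 ∈ B3 → different blocks

not bisimilar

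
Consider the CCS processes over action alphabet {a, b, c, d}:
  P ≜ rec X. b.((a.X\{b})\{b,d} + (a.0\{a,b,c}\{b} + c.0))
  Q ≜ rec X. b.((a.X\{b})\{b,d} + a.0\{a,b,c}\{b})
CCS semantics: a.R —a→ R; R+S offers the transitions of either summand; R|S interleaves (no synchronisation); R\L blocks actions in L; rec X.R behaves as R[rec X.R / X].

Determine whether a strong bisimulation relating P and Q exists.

LTS(P): 5 reachable states
  u0 = rec X. b.((a.X\{b})\{b,d} + (a.0\{a,b,c}\{b} + c.0)) has moves -b-> u1
  u1 = (a.(rec X. b.((a.X\{b})\{b,d} + (a.0\{a,b,c}\{b} + c.0)))\{b})\{b,d} + (a.0\{a,b,c}\{b} + c.0) has moves -a-> u2, -a-> u3, -c-> u4
  u2 = (rec X. b.((a.X\{b})\{b,d} + (a.0\{a,b,c}\{b} + c.0)))\{b}\{b,d} has moves deadlocked
  u3 = 0\{a,b,c}\{b} has moves deadlocked
  u4 = 0 has moves deadlocked
LTS(Q): 4 reachable states
  v0 = rec X. b.((a.X\{b})\{b,d} + a.0\{a,b,c}\{b}) has moves -b-> v1
  v1 = (a.(rec X. b.((a.X\{b})\{b,d} + a.0\{a,b,c}\{b}))\{b})\{b,d} + a.0\{a,b,c}\{b} has moves -a-> v2, -a-> v3
  v2 = (rec X. b.((a.X\{b})\{b,d} + a.0\{a,b,c}\{b}))\{b}\{b,d} has moves deadlocked
  v3 = 0\{a,b,c}\{b} has moves deadlocked
Partition-refinement fixed point:
  B0 = {u0}
  B1 = {u1}
  B2 = {u2, u3, u4, v2, v3}
  B3 = {v0}
  B4 = {v1}
u0 ∈ B0, v0 ∈ B3 → different blocks

NO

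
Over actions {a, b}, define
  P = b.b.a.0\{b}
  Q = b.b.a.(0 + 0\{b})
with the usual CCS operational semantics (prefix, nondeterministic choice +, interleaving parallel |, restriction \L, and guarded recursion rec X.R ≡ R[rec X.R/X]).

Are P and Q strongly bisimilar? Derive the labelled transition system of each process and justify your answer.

bisimilar

LTS(P): 4 reachable states
  u0 = b.b.a.0\{b} | ··b··> u1
  u1 = b.a.0\{b} | ··b··> u2
  u2 = a.0\{b} | ··a··> u3
  u3 = 0\{b} | deadlocked
LTS(Q): 4 reachable states
  v0 = b.b.a.(0 + 0\{b}) | ··b··> v1
  v1 = b.a.(0 + 0\{b}) | ··b··> v2
  v2 = a.(0 + 0\{b}) | ··a··> v3
  v3 = 0 + 0\{b} | deadlocked
Bisimilarity quotient blocks:
  B0 = {u0, v0}
  B1 = {u1, v1}
  B2 = {u2, v2}
  B3 = {u3, v3}
u0 ∈ B0, v0 ∈ B0 → same block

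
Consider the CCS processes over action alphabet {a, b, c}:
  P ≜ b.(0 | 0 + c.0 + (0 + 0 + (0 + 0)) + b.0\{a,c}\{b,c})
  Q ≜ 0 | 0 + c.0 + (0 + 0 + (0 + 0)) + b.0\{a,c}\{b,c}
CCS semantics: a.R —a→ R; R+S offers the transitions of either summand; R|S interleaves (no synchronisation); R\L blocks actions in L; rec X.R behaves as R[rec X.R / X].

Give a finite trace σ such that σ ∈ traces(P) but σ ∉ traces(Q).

Reachable graph of P (4 states):
  m0 = b.(0 | 0 + c.0 + (0 + 0 + (0 + 0)) + b.0\{a,c}\{b,c}) | --b--▸ m1
  m1 = 0 | 0 + c.0 + (0 + 0 + (0 + 0)) + b.0\{a,c}\{b,c} | --b--▸ m2, --c--▸ m3
  m2 = 0\{a,c}\{b,c} | (no moves)
  m3 = 0 | (no moves)
Reachable graph of Q (3 states):
  n0 = 0 | 0 + c.0 + (0 + 0 + (0 + 0)) + b.0\{a,c}\{b,c} | --b--▸ n1, --c--▸ n2
  n1 = 0\{a,c}\{b,c} | (no moves)
  n2 = 0 | (no moves)
Trace ⟨bb⟩ through P, begin at {m0}:
  after b @ step 1: {m1}
  after b @ step 2: {m2}
  ✓ P
Trace ⟨bb⟩ through Q, begin at {n0}:
  after b @ step 1: {n1}
  after b @ step 2: no successor for Q

bb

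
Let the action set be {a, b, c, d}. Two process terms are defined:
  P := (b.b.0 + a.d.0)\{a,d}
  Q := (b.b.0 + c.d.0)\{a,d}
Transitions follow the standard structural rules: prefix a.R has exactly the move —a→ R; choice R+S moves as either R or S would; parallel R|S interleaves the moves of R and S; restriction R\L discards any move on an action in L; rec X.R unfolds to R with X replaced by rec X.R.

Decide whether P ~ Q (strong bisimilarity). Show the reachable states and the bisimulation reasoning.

not bisimilar

Reachable graph of P (3 states):
  u0 = (b.b.0 + a.d.0)\{a,d} | -b-> u1
  u1 = (b.0)\{a,d} | -b-> u2
  u2 = 0\{a,d} | ∅
Reachable graph of Q (4 states):
  v0 = (b.b.0 + c.d.0)\{a,d} | -b-> v1, -c-> v2
  v1 = (b.0)\{a,d} | -b-> v3
  v2 = (d.0)\{a,d} | ∅
  v3 = 0\{a,d} | ∅
Partition-refinement fixed point:
  B0 = {u0}
  B1 = {u1, v1}
  B2 = {u2, v2, v3}
  B3 = {v0}
u0 ∈ B0, v0 ∈ B3 → different blocks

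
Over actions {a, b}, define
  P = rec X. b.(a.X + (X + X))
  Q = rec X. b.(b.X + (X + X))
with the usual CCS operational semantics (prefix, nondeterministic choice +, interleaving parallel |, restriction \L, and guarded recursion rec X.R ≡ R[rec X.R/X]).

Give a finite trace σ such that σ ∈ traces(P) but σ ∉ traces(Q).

LTS(P): 2 reachable states
  s0 = rec X. b.(a.X + (X + X)) | --b--▸ s1
  s1 = a.(rec X. b.(a.X + (X + X))) + ((rec X. b.(a.X + (X + X))) + (rec X. b.(a.X + (X + X)))) | --a--▸ s0, --b--▸ s1
LTS(Q): 2 reachable states
  t0 = rec X. b.(b.X + (X + X)) | --b--▸ t1
  t1 = b.(rec X. b.(b.X + (X + X))) + ((rec X. b.(b.X + (X + X))) + (rec X. b.(b.X + (X + X)))) | --b--▸ t0, --b--▸ t1
Trace ⟨ba⟩ through P, begin at {s0}:
  [1] b ⇒ {s1}
  [2] a ⇒ {s0}
  ✓ P
Trace ⟨ba⟩ through Q, begin at {t0}:
  [1] b ⇒ {t1}
  [2] a ⇒ no successor for Q

ba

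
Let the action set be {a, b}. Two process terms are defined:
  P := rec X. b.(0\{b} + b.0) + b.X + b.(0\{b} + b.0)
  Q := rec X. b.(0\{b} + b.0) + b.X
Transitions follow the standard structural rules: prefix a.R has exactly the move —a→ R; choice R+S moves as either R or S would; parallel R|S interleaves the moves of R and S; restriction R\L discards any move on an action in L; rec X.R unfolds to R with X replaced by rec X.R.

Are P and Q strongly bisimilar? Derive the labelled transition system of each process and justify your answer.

P ~ Q

P's transition system — 3 states:
  u0 = rec X. b.(0\{b} + b.0) + b.X + b.(0\{b} + b.0) ⊢ -b-> u0, -b-> u1
  u1 = 0\{b} + b.0 ⊢ -b-> u2
  u2 = 0 ⊢ ∅
Q's transition system — 3 states:
  v0 = rec X. b.(0\{b} + b.0) + b.X ⊢ -b-> v0, -b-> v1
  v1 = 0\{b} + b.0 ⊢ -b-> v2
  v2 = 0 ⊢ ∅
Coarsest stable partition (strong bisimilarity classes):
  B0 = {u0, v0}
  B1 = {u1, v1}
  B2 = {u2, v2}
u0 ∈ B0, v0 ∈ B0 → same block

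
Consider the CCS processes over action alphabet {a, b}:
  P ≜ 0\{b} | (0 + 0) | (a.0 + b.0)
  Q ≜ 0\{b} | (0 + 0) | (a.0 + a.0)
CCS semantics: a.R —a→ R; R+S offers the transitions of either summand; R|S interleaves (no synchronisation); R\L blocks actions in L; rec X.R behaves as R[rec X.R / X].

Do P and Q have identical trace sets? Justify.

traces(P) ≠ traces(Q) — witness ⟨b⟩

Reachable graph of P (2 states):
  u0 = 0\{b} | (0 + 0) | (a.0 + b.0) → ··a··> u1, ··b··> u1
  u1 = 0\{b} | (0 + 0) | 0 → stopped
Reachable graph of Q (2 states):
  v0 = 0\{b} | (0 + 0) | (a.0 + a.0) → ··a··> v1
  v1 = 0\{b} | (0 + 0) | 0 → stopped
Run σ = ⟨b⟩ on P: start {u0}
  [1] b ⇒ {u1}
  — P admits the full trace.
Run σ = ⟨b⟩ on Q: start {v0}
  [1] b ⇒ ∅ (Q stuck)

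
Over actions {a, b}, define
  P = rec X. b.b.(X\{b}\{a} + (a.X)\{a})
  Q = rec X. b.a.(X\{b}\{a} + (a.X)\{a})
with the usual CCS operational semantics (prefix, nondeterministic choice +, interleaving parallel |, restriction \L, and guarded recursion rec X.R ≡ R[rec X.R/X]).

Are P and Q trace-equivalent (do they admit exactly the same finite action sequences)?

Reachable graph of P (3 states):
  m0 = rec X. b.b.(X\{b}\{a} + (a.X)\{a}) has moves =b=> m1
  m1 = b.((rec X. b.b.(X\{b}\{a} + (a.X)\{a}))\{b}\{a} + (a.(rec X. b.b.(X\{b}\{a} + (a.X)\{a})))\{a}) has moves =b=> m2
  m2 = (rec X. b.b.(X\{b}\{a} + (a.X)\{a}))\{b}\{a} + (a.(rec X. b.b.(X\{b}\{a} + (a.X)\{a})))\{a} has moves ·
Reachable graph of Q (3 states):
  n0 = rec X. b.a.(X\{b}\{a} + (a.X)\{a}) has moves =b=> n1
  n1 = a.((rec X. b.a.(X\{b}\{a} + (a.X)\{a}))\{b}\{a} + (a.(rec X. b.a.(X\{b}\{a} + (a.X)\{a})))\{a}) has moves =a=> n2
  n2 = (rec X. b.a.(X\{b}\{a} + (a.X)\{a}))\{b}\{a} + (a.(rec X. b.a.(X\{b}\{a} + (a.X)\{a})))\{a} has moves ·
Run σ = ⟨bb⟩ on P: start {m0}
  [1] b ⇒ {m1}
  [2] b ⇒ {m2}
  ✓ P
Run σ = ⟨bb⟩ on Q: start {n0}
  [1] b ⇒ {n1}
  [2] b ⇒ ∅  — Q cannot continue

traces(P) ≠ traces(Q) — witness ⟨bb⟩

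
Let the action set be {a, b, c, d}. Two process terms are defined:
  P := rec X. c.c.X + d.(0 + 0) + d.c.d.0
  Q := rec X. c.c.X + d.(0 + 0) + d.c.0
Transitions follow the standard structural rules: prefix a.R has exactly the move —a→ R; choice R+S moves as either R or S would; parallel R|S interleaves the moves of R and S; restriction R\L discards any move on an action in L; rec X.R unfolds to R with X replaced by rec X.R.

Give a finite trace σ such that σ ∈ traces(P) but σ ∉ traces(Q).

dcd

P's transition system — 6 states:
  m0 = rec X. c.c.X + d.(0 + 0) + d.c.d.0 :: -c-> m1, -d-> m2, -d-> m3
  m1 = c.(rec X. c.c.X + d.(0 + 0) + d.c.d.0) :: -c-> m0
  m2 = 0 + 0 :: ·
  m3 = c.d.0 :: -c-> m4
  m4 = d.0 :: -d-> m5
  m5 = 0 :: ·
Q's transition system — 5 states:
  n0 = rec X. c.c.X + d.(0 + 0) + d.c.0 :: -c-> n1, -d-> n2, -d-> n3
  n1 = c.(rec X. c.c.X + d.(0 + 0) + d.c.0) :: -c-> n0
  n2 = 0 + 0 :: ·
  n3 = c.0 :: -c-> n4
  n4 = 0 :: ·
Executing dcd from P (initial set {m0}):
  step 1 (d): {m2, m3}
  step 2 (c): {m4}
  step 3 (d): {m5}
  P completes σ.
Executing dcd from Q (initial set {n0}):
  step 1 (d): {n2, n3}
  step 2 (c): {n4}
  step 3 (d): ∅  — Q cannot continue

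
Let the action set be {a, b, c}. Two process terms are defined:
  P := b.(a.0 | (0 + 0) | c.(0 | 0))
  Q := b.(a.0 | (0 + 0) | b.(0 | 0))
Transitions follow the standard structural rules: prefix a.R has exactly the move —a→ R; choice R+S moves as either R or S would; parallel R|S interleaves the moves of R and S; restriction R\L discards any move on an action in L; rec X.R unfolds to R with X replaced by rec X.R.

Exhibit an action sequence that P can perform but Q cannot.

LTS(P): 5 reachable states
  u0 = b.(a.0 | (0 + 0) | c.(0 | 0)) has moves —b→ u1
  u1 = a.0 | (0 + 0) | c.(0 | 0) has moves —a→ u2, —c→ u3
  u2 = 0 | (0 + 0) | c.(0 | 0) has moves —c→ u4
  u3 = a.0 | (0 + 0) | (0 | 0) has moves —a→ u4
  u4 = 0 | (0 + 0) | (0 | 0) has moves deadlocked
LTS(Q): 5 reachable states
  v0 = b.(a.0 | (0 + 0) | b.(0 | 0)) has moves —b→ v1
  v1 = a.0 | (0 + 0) | b.(0 | 0) has moves —a→ v2, —b→ v3
  v2 = 0 | (0 + 0) | b.(0 | 0) has moves —b→ v4
  v3 = a.0 | (0 + 0) | (0 | 0) has moves —a→ v4
  v4 = 0 | (0 + 0) | (0 | 0) has moves deadlocked
Trace ⟨bc⟩ through P, begin at {u0}:
  after b @ step 1: {u1}
  after c @ step 2: {u3}
  — P admits the full trace.
Trace ⟨bc⟩ through Q, begin at {v0}:
  after b @ step 1: {v1}
  after c @ step 2: ∅ (Q stuck)

bc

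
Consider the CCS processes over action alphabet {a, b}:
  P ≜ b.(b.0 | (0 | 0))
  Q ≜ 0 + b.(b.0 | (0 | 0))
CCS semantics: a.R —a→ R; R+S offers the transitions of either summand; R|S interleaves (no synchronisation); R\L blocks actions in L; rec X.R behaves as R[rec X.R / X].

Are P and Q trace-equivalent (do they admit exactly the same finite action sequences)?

YES

P's transition system — 3 states:
  u0 = b.(b.0 | (0 | 0)) :: —b→ u1
  u1 = b.0 | (0 | 0) :: —b→ u2
  u2 = 0 | (0 | 0) :: (no moves)
Q's transition system — 3 states:
  v0 = 0 + b.(b.0 | (0 | 0)) :: —b→ v1
  v1 = b.0 | (0 | 0) :: —b→ v2
  v2 = 0 | (0 | 0) :: (no moves)
Bisimilarity quotient blocks:
  B0 = {u0, v0}
  B1 = {u1, v1}
  B2 = {u2, v2}
u0 ∈ B0, v0 ∈ B0 → same block
Bisimilar ⇒ trace-equivalent.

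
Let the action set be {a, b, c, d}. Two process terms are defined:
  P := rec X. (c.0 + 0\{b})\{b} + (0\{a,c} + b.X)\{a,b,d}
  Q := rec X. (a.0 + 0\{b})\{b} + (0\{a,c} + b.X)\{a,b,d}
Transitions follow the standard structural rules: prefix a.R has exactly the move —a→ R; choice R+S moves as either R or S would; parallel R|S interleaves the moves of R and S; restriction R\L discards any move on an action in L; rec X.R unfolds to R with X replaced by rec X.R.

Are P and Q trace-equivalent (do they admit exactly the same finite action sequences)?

Reachable graph of P (2 states):
  s0 = rec X. (c.0 + 0\{b})\{b} + (0\{a,c} + b.X)\{a,b,d} has moves --c--▸ s1
  s1 = 0\{b} has moves (no moves)
Reachable graph of Q (2 states):
  t0 = rec X. (a.0 + 0\{b})\{b} + (0\{a,c} + b.X)\{a,b,d} has moves --a--▸ t1
  t1 = 0\{b} has moves (no moves)
Trace ⟨c⟩ through P, begin at {s0}:
  [1] c ⇒ {s1}
  — P admits the full trace.
Trace ⟨c⟩ through Q, begin at {t0}:
  [1] c ⇒ no successor for Q

NO — witness ⟨c⟩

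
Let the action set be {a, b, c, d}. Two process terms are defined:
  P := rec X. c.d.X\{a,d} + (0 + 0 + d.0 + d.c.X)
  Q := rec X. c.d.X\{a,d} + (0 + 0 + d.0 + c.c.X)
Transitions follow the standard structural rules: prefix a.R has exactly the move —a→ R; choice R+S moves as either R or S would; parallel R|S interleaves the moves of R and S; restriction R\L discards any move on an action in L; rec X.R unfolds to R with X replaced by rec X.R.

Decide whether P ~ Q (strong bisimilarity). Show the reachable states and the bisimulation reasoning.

P ≁ Q

P's transition system — 6 states:
  u0 = rec X. c.d.X\{a,d} + (0 + 0 + d.0 + d.c.X) :: —c→ u1, —d→ u2, —d→ u3
  u1 = d.(rec X. c.d.X\{a,d} + (0 + 0 + d.0 + d.c.X))\{a,d} :: —d→ u4
  u2 = 0 :: stopped
  u3 = c.(rec X. c.d.X\{a,d} + (0 + 0 + d.0 + d.c.X)) :: —c→ u0
  u4 = (rec X. c.d.X\{a,d} + (0 + 0 + d.0 + d.c.X))\{a,d} :: —c→ u5
  u5 = (d.(rec X. c.d.X\{a,d} + (0 + 0 + d.0 + d.c.X))\{a,d})\{a,d} :: stopped
Q's transition system — 7 states:
  v0 = rec X. c.d.X\{a,d} + (0 + 0 + d.0 + c.c.X) :: —c→ v1, —c→ v2, —d→ v3
  v1 = c.(rec X. c.d.X\{a,d} + (0 + 0 + d.0 + c.c.X)) :: —c→ v0
  v2 = d.(rec X. c.d.X\{a,d} + (0 + 0 + d.0 + c.c.X))\{a,d} :: —d→ v4
  v3 = 0 :: stopped
  v4 = (rec X. c.d.X\{a,d} + (0 + 0 + d.0 + c.c.X))\{a,d} :: —c→ v5, —c→ v6
  v5 = (c.(rec X. c.d.X\{a,d} + (0 + 0 + d.0 + c.c.X)))\{a,d} :: —c→ v4
  v6 = (d.(rec X. c.d.X\{a,d} + (0 + 0 + d.0 + c.c.X))\{a,d})\{a,d} :: stopped
Partition-refinement fixed point:
  B0 = {u0}
  B1 = {u3}
  B2 = {u2, u5, v3, v6}
  B3 = {u1}
  B4 = {u4}
  B5 = {v0}
  B6 = {v1}
  B7 = {v2}
  B8 = {v4}
  B9 = {v5}
u0 ∈ B0, v0 ∈ B5 → different blocks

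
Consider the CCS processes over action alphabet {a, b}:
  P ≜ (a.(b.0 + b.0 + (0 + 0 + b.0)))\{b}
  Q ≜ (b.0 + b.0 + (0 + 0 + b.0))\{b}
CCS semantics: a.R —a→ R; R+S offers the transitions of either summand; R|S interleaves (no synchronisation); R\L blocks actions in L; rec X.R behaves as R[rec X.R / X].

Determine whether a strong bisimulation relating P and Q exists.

NO

Reachable graph of P (2 states):
  u0 = (a.(b.0 + b.0 + (0 + 0 + b.0)))\{b} → —a→ u1
  u1 = (b.0 + b.0 + (0 + 0 + b.0))\{b} → deadlocked
Reachable graph of Q (1 states):
  v0 = (b.0 + b.0 + (0 + 0 + b.0))\{b} → deadlocked
Bisimilarity quotient blocks:
  B0 = {u0}
  B1 = {u1, v0}
u0 ∈ B0, v0 ∈ B1 → different blocks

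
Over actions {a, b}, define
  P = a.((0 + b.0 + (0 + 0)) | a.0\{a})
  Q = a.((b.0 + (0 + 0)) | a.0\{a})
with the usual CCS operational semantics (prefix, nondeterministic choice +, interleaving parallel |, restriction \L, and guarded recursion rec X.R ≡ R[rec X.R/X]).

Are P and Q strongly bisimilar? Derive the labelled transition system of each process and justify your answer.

bisimilar

Reachable graph of P (5 states):
  s0 = a.((0 + b.0 + (0 + 0)) | a.0\{a}) :: --a--▸ s1
  s1 = (0 + b.0 + (0 + 0)) | a.0\{a} :: --a--▸ s2, --b--▸ s3
  s2 = (0 + b.0 + (0 + 0)) | 0\{a} :: --b--▸ s4
  s3 = 0 | a.0\{a} :: --a--▸ s4
  s4 = 0 | 0\{a} :: deadlocked
Reachable graph of Q (5 states):
  t0 = a.((b.0 + (0 + 0)) | a.0\{a}) :: --a--▸ t1
  t1 = (b.0 + (0 + 0)) | a.0\{a} :: --a--▸ t2, --b--▸ t3
  t2 = (b.0 + (0 + 0)) | 0\{a} :: --b--▸ t4
  t3 = 0 | a.0\{a} :: --a--▸ t4
  t4 = 0 | 0\{a} :: deadlocked
Coarsest stable partition (strong bisimilarity classes):
  B0 = {s0, t0}
  B1 = {s1, t1}
  B2 = {s2, t2}
  B3 = {s4, t4}
  B4 = {s3, t3}
s0 ∈ B0, t0 ∈ B0 → same block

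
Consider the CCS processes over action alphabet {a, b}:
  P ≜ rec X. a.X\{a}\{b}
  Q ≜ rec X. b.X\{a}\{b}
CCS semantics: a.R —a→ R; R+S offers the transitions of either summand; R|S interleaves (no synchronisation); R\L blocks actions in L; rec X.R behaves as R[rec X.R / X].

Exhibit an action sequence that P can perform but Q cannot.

LTS(P): 2 reachable states
  u0 = rec X. a.X\{a}\{b} → ··a··> u1
  u1 = (rec X. a.X\{a}\{b})\{a}\{b} → ·
LTS(Q): 2 reachable states
  v0 = rec X. b.X\{a}\{b} → ··b··> v1
  v1 = (rec X. b.X\{a}\{b})\{a}\{b} → ·
Executing a from P (initial set {u0}):
  after a @ step 1: {u1}
  ✓ P
Executing a from Q (initial set {v0}):
  after a @ step 1: ∅  — Q cannot continue

a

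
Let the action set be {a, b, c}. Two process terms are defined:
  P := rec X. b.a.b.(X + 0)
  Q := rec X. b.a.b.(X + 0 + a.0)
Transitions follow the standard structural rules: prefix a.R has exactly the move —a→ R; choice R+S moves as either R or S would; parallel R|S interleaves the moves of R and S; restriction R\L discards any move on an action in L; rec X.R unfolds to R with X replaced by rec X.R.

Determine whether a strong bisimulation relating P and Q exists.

NO

LTS(P): 4 reachable states
  s0 = rec X. b.a.b.(X + 0) ⊢ --b--▸ s1
  s1 = a.b.((rec X. b.a.b.(X + 0)) + 0) ⊢ --a--▸ s2
  s2 = b.((rec X. b.a.b.(X + 0)) + 0) ⊢ --b--▸ s3
  s3 = (rec X. b.a.b.(X + 0)) + 0 ⊢ --b--▸ s1
LTS(Q): 5 reachable states
  t0 = rec X. b.a.b.(X + 0 + a.0) ⊢ --b--▸ t1
  t1 = a.b.((rec X. b.a.b.(X + 0 + a.0)) + 0 + a.0) ⊢ --a--▸ t2
  t2 = b.((rec X. b.a.b.(X + 0 + a.0)) + 0 + a.0) ⊢ --b--▸ t3
  t3 = (rec X. b.a.b.(X + 0 + a.0)) + 0 + a.0 ⊢ --a--▸ t4, --b--▸ t1
  t4 = 0 ⊢ deadlocked
Bisimilarity quotient blocks:
  B0 = {s0, s3}
  B1 = {s1}
  B2 = {s2}
  B3 = {t0}
  B4 = {t1}
  B5 = {t2}
  B6 = {t3}
  B7 = {t4}
s0 ∈ B0, t0 ∈ B3 → different blocks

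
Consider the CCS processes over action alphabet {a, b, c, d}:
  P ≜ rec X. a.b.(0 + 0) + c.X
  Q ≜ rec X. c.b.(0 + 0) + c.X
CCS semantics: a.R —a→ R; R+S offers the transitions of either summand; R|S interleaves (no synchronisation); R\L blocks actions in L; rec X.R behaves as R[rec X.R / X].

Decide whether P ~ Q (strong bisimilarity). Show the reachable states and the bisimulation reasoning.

P ≁ Q

P's transition system — 3 states:
  s0 = rec X. a.b.(0 + 0) + c.X has moves ··a··> s1, ··c··> s0
  s1 = b.(0 + 0) has moves ··b··> s2
  s2 = 0 + 0 has moves ∅
Q's transition system — 3 states:
  t0 = rec X. c.b.(0 + 0) + c.X has moves ··c··> t0, ··c··> t1
  t1 = b.(0 + 0) has moves ··b··> t2
  t2 = 0 + 0 has moves ∅
Coarsest stable partition (strong bisimilarity classes):
  B0 = {s0}
  B1 = {s1, t1}
  B2 = {s2, t2}
  B3 = {t0}
s0 ∈ B0, t0 ∈ B3 → different blocks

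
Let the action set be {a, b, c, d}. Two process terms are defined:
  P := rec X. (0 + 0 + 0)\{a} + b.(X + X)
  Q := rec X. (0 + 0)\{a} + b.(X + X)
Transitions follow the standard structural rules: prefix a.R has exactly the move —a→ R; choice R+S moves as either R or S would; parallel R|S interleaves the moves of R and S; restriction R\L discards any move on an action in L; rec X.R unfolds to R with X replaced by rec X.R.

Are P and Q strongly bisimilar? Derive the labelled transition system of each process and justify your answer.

Reachable graph of P (2 states):
  m0 = rec X. (0 + 0 + 0)\{a} + b.(X + X) :: =b=> m1
  m1 = (rec X. (0 + 0 + 0)\{a} + b.(X + X)) + (rec X. (0 + 0 + 0)\{a} + b.(X + X)) :: =b=> m1
Reachable graph of Q (2 states):
  n0 = rec X. (0 + 0)\{a} + b.(X + X) :: =b=> n1
  n1 = (rec X. (0 + 0)\{a} + b.(X + X)) + (rec X. (0 + 0)\{a} + b.(X + X)) :: =b=> n1
Coarsest stable partition (strong bisimilarity classes):
  B0 = {m0, m1, n0, n1}
m0 ∈ B0, n0 ∈ B0 → same block

YES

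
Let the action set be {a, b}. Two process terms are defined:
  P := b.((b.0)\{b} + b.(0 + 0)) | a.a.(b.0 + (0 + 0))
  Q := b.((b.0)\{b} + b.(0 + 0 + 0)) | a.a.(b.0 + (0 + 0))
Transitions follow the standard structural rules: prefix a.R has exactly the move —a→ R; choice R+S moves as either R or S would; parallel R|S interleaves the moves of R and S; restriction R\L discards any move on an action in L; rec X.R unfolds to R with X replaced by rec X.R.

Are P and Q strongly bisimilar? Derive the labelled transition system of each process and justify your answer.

LTS(P): 12 reachable states
  m0 = b.((b.0)\{b} + b.(0 + 0)) | a.a.(b.0 + (0 + 0)) | ··a··> m1, ··b··> m2
  m1 = b.((b.0)\{b} + b.(0 + 0)) | a.(b.0 + (0 + 0)) | ··a··> m3, ··b··> m4
  m2 = ((b.0)\{b} + b.(0 + 0)) | a.a.(b.0 + (0 + 0)) | ··a··> m4, ··b··> m5
  m3 = b.((b.0)\{b} + b.(0 + 0)) | (b.0 + (0 + 0)) | ··b··> m6, ··b··> m7
  m4 = ((b.0)\{b} + b.(0 + 0)) | a.(b.0 + (0 + 0)) | ··a··> m6, ··b··> m8
  m5 = (0 + 0) | a.a.(b.0 + (0 + 0)) | ··a··> m8
  m6 = ((b.0)\{b} + b.(0 + 0)) | (b.0 + (0 + 0)) | ··b··> m10, ··b··> m9
  m7 = b.((b.0)\{b} + b.(0 + 0)) | 0 | ··b··> m9
  m8 = (0 + 0) | a.(b.0 + (0 + 0)) | ··a··> m10
  m9 = ((b.0)\{b} + b.(0 + 0)) | 0 | ··b··> m11
  m10 = (0 + 0) | (b.0 + (0 + 0)) | ··b··> m11
  m11 = (0 + 0) | 0 | (no moves)
LTS(Q): 12 reachable states
  n0 = b.((b.0)\{b} + b.(0 + 0 + 0)) | a.a.(b.0 + (0 + 0)) | ··a··> n1, ··b··> n2
  n1 = b.((b.0)\{b} + b.(0 + 0 + 0)) | a.(b.0 + (0 + 0)) | ··a··> n3, ··b··> n4
  n2 = ((b.0)\{b} + b.(0 + 0 + 0)) | a.a.(b.0 + (0 + 0)) | ··a··> n4, ··b··> n5
  n3 = b.((b.0)\{b} + b.(0 + 0 + 0)) | (b.0 + (0 + 0)) | ··b··> n6, ··b··> n7
  n4 = ((b.0)\{b} + b.(0 + 0 + 0)) | a.(b.0 + (0 + 0)) | ··a··> n6, ··b··> n8
  n5 = (0 + 0 + 0) | a.a.(b.0 + (0 + 0)) | ··a··> n8
  n6 = ((b.0)\{b} + b.(0 + 0 + 0)) | (b.0 + (0 + 0)) | ··b··> n10, ··b··> n9
  n7 = b.((b.0)\{b} + b.(0 + 0 + 0)) | 0 | ··b··> n9
  n8 = (0 + 0 + 0) | a.(b.0 + (0 + 0)) | ··a··> n10
  n9 = ((b.0)\{b} + b.(0 + 0 + 0)) | 0 | ··b··> n11
  n10 = (0 + 0 + 0) | (b.0 + (0 + 0)) | ··b··> n11
  n11 = (0 + 0 + 0) | 0 | (no moves)
Partition-refinement fixed point:
  B0 = {m0, n0}
  B1 = {m1, n1}
  B2 = {m3, n3}
  B3 = {m6, m7, n6, n7}
  B4 = {m10, m9, n10, n9}
  B5 = {m11, n11}
  B6 = {m4, n4}
  B7 = {m8, n8}
  B8 = {m2, n2}
  B9 = {m5, n5}
m0 ∈ B0, n0 ∈ B0 → same block

YES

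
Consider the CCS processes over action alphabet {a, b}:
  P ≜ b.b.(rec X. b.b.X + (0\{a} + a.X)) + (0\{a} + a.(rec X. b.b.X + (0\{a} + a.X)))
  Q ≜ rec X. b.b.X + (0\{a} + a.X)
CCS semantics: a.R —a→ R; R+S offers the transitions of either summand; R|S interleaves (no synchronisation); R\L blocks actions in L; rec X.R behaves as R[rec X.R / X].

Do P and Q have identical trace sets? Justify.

LTS(P): 3 reachable states
  s0 = b.b.(rec X. b.b.X + (0\{a} + a.X)) + (0\{a} + a.(rec X. b.b.X + (0\{a} + a.X))) → —a→ s1, —b→ s2
  s1 = rec X. b.b.X + (0\{a} + a.X) → —a→ s1, —b→ s2
  s2 = b.(rec X. b.b.X + (0\{a} + a.X)) → —b→ s1
LTS(Q): 2 reachable states
  t0 = rec X. b.b.X + (0\{a} + a.X) → —a→ t0, —b→ t1
  t1 = b.(rec X. b.b.X + (0\{a} + a.X)) → —b→ t0
Partition-refinement fixed point:
  B0 = {s0, s1, t0}
  B1 = {s2, t1}
s0 ∈ B0, t0 ∈ B0 → same block
Bisimilar ⇒ trace-equivalent.

YES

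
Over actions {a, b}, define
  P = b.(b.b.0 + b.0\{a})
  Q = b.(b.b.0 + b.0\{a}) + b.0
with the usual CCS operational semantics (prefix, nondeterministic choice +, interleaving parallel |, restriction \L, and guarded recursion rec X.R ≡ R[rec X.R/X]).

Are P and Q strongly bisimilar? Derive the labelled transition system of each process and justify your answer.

LTS(P): 5 reachable states
  s0 = b.(b.b.0 + b.0\{a}) → ··b··> s1
  s1 = b.b.0 + b.0\{a} → ··b··> s2, ··b··> s3
  s2 = 0\{a} → deadlocked
  s3 = b.0 → ··b··> s4
  s4 = 0 → deadlocked
LTS(Q): 5 reachable states
  t0 = b.(b.b.0 + b.0\{a}) + b.0 → ··b··> t1, ··b··> t2
  t1 = 0 → deadlocked
  t2 = b.b.0 + b.0\{a} → ··b··> t3, ··b··> t4
  t3 = 0\{a} → deadlocked
  t4 = b.0 → ··b··> t1
Bisimilarity quotient blocks:
  B0 = {s0}
  B1 = {s1, t2}
  B2 = {s2, s4, t1, t3}
  B3 = {s3, t4}
  B4 = {t0}
s0 ∈ B0, t0 ∈ B4 → different blocks

NO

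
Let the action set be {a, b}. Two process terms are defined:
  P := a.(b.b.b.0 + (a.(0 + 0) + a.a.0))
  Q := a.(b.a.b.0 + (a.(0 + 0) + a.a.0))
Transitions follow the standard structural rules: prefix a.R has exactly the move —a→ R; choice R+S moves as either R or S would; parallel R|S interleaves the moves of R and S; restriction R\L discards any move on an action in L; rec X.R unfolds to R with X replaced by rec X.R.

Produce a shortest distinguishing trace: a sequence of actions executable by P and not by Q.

abb

P's transition system — 7 states:
  s0 = a.(b.b.b.0 + (a.(0 + 0) + a.a.0)) :: -a-> s1
  s1 = b.b.b.0 + (a.(0 + 0) + a.a.0) :: -a-> s2, -a-> s3, -b-> s4
  s2 = 0 + 0 :: deadlocked
  s3 = a.0 :: -a-> s5
  s4 = b.b.0 :: -b-> s6
  s5 = 0 :: deadlocked
  s6 = b.0 :: -b-> s5
Q's transition system — 7 states:
  t0 = a.(b.a.b.0 + (a.(0 + 0) + a.a.0)) :: -a-> t1
  t1 = b.a.b.0 + (a.(0 + 0) + a.a.0) :: -a-> t2, -a-> t3, -b-> t4
  t2 = 0 + 0 :: deadlocked
  t3 = a.0 :: -a-> t5
  t4 = a.b.0 :: -a-> t6
  t5 = 0 :: deadlocked
  t6 = b.0 :: -b-> t5
Executing abb from P (initial set {s0}):
  after a @ step 1: {s1}
  after b @ step 2: {s4}
  after b @ step 3: {s6}
  ✓ P
Executing abb from Q (initial set {t0}):
  after a @ step 1: {t1}
  after b @ step 2: {t4}
  after b @ step 3: ∅ (Q stuck)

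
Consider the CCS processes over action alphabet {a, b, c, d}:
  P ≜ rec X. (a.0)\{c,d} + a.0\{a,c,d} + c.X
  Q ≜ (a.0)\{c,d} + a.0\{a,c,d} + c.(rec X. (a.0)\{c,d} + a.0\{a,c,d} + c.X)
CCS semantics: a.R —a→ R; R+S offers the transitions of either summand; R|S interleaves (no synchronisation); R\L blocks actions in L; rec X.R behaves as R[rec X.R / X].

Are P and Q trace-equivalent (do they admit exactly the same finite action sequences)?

Reachable graph of P (3 states):
  u0 = rec X. (a.0)\{c,d} + a.0\{a,c,d} + c.X | --a--▸ u1, --a--▸ u2, --c--▸ u0
  u1 = 0\{a,c,d} | stopped
  u2 = 0\{c,d} | stopped
Reachable graph of Q (4 states):
  v0 = (a.0)\{c,d} + a.0\{a,c,d} + c.(rec X. (a.0)\{c,d} + a.0\{a,c,d} + c.X) | --a--▸ v1, --a--▸ v2, --c--▸ v3
  v1 = 0\{a,c,d} | stopped
  v2 = 0\{c,d} | stopped
  v3 = rec X. (a.0)\{c,d} + a.0\{a,c,d} + c.X | --a--▸ v1, --a--▸ v2, --c--▸ v3
Partition-refinement fixed point:
  B0 = {u0, v0, v3}
  B1 = {u1, u2, v1, v2}
u0 ∈ B0, v0 ∈ B0 → same block
Bisimilar ⇒ trace-equivalent.

YES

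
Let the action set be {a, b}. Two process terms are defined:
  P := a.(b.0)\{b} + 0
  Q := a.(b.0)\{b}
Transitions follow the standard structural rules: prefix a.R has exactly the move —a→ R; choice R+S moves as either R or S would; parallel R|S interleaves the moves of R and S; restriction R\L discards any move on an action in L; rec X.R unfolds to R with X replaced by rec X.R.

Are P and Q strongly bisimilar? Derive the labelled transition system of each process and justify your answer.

YES

LTS(P): 2 reachable states
  m0 = a.(b.0)\{b} + 0 | --a--▸ m1
  m1 = (b.0)\{b} | stopped
LTS(Q): 2 reachable states
  n0 = a.(b.0)\{b} | --a--▸ n1
  n1 = (b.0)\{b} | stopped
Coarsest stable partition (strong bisimilarity classes):
  B0 = {m0, n0}
  B1 = {m1, n1}
m0 ∈ B0, n0 ∈ B0 → same block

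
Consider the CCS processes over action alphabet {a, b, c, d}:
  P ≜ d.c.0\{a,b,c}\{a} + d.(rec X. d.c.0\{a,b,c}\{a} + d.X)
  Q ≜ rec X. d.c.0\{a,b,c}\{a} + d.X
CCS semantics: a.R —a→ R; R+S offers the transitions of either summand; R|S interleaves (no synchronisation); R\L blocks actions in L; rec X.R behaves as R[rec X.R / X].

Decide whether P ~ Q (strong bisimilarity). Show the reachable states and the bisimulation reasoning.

Reachable graph of P (4 states):
  u0 = d.c.0\{a,b,c}\{a} + d.(rec X. d.c.0\{a,b,c}\{a} + d.X) → —d→ u1, —d→ u2
  u1 = c.0\{a,b,c}\{a} → —c→ u3
  u2 = rec X. d.c.0\{a,b,c}\{a} + d.X → —d→ u1, —d→ u2
  u3 = 0\{a,b,c}\{a} → ·
Reachable graph of Q (3 states):
  v0 = rec X. d.c.0\{a,b,c}\{a} + d.X → —d→ v0, —d→ v1
  v1 = c.0\{a,b,c}\{a} → —c→ v2
  v2 = 0\{a,b,c}\{a} → ·
Coarsest stable partition (strong bisimilarity classes):
  B0 = {u0, u2, v0}
  B1 = {u1, v1}
  B2 = {u3, v2}
u0 ∈ B0, v0 ∈ B0 → same block

P ~ Q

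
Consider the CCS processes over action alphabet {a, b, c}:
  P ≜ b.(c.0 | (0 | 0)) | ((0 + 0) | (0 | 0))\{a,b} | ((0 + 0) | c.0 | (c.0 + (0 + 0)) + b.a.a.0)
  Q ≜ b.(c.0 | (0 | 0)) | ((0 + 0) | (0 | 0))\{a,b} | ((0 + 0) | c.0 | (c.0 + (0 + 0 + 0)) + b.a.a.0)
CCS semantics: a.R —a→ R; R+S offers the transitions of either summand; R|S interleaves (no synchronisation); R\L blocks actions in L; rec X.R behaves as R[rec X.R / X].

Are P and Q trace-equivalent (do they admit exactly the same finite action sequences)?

trace-equivalent

LTS(P): 21 reachable states
  p0 = b.(c.0 | (0 | 0)) | ((0 + 0) | (0 | 0))\{a,b} | ((0 + 0) | c.0 | (c.0 + (0 + 0)) + b.a.a.0) :: —b→ p1, —b→ p2, —c→ p3, —c→ p4
  p1 = b.(c.0 | (0 | 0)) | ((0 + 0) | (0 | 0))\{a,b} | a.a.0 :: —a→ p5, —b→ p6
  p2 = c.0 | (0 | 0) | ((0 + 0) | (0 | 0))\{a,b} | ((0 + 0) | c.0 | (c.0 + (0 + 0)) + b.a.a.0) :: —b→ p6, —c→ p7, —c→ p8, —c→ p9
  p3 = b.(c.0 | (0 | 0)) | ((0 + 0) | (0 | 0))\{a,b} | ((0 + 0) | 0 | (c.0 + (0 + 0))) :: —b→ p8, —c→ p10
  p4 = b.(c.0 | (0 | 0)) | ((0 + 0) | (0 | 0))\{a,b} | ((0 + 0) | c.0 | 0) :: —b→ p9, —c→ p10
  p5 = b.(c.0 | (0 | 0)) | ((0 + 0) | (0 | 0))\{a,b} | a.0 :: —a→ p11, —b→ p12
  p6 = c.0 | (0 | 0) | ((0 + 0) | (0 | 0))\{a,b} | a.a.0 :: —a→ p12, —c→ p13
  p7 = 0 | (0 | 0) | ((0 + 0) | (0 | 0))\{a,b} | ((0 + 0) | c.0 | (c.0 + (0 + 0)) + b.a.a.0) :: —b→ p13, —c→ p14, —c→ p15
  p8 = c.0 | (0 | 0) | ((0 + 0) | (0 | 0))\{a,b} | ((0 + 0) | 0 | (c.0 + (0 + 0))) :: —c→ p14, —c→ p16
  p9 = c.0 | (0 | 0) | ((0 + 0) | (0 | 0))\{a,b} | ((0 + 0) | c.0 | 0) :: —c→ p15, —c→ p16
  p10 = b.(c.0 | (0 | 0)) | ((0 + 0) | (0 | 0))\{a,b} | ((0 + 0) | 0 | 0) :: —b→ p16
  p11 = b.(c.0 | (0 | 0)) | ((0 + 0) | (0 | 0))\{a,b} | 0 :: —b→ p17
  p12 = c.0 | (0 | 0) | ((0 + 0) | (0 | 0))\{a,b} | a.0 :: —a→ p17, —c→ p18
  p13 = 0 | (0 | 0) | ((0 + 0) | (0 | 0))\{a,b} | a.a.0 :: —a→ p18
  p14 = 0 | (0 | 0) | ((0 + 0) | (0 | 0))\{a,b} | ((0 + 0) | 0 | (c.0 + (0 + 0))) :: —c→ p19
  p15 = 0 | (0 | 0) | ((0 + 0) | (0 | 0))\{a,b} | ((0 + 0) | c.0 | 0) :: —c→ p19
  p16 = c.0 | (0 | 0) | ((0 + 0) | (0 | 0))\{a,b} | ((0 + 0) | 0 | 0) :: —c→ p19
  p17 = c.0 | (0 | 0) | ((0 + 0) | (0 | 0))\{a,b} | 0 :: —c→ p20
  p18 = 0 | (0 | 0) | ((0 + 0) | (0 | 0))\{a,b} | a.0 :: —a→ p20
  p19 = 0 | (0 | 0) | ((0 + 0) | (0 | 0))\{a,b} | ((0 + 0) | 0 | 0) :: stopped
  p20 = 0 | (0 | 0) | ((0 + 0) | (0 | 0))\{a,b} | 0 :: stopped
LTS(Q): 21 reachable states
  q0 = b.(c.0 | (0 | 0)) | ((0 + 0) | (0 | 0))\{a,b} | ((0 + 0) | c.0 | (c.0 + (0 + 0 + 0)) + b.a.a.0) :: —b→ q1, —b→ q2, —c→ q3, —c→ q4
  q1 = b.(c.0 | (0 | 0)) | ((0 + 0) | (0 | 0))\{a,b} | a.a.0 :: —a→ q5, —b→ q6
  q2 = c.0 | (0 | 0) | ((0 + 0) | (0 | 0))\{a,b} | ((0 + 0) | c.0 | (c.0 + (0 + 0 + 0)) + b.a.a.0) :: —b→ q6, —c→ q7, —c→ q8, —c→ q9
  q3 = b.(c.0 | (0 | 0)) | ((0 + 0) | (0 | 0))\{a,b} | ((0 + 0) | 0 | (c.0 + (0 + 0 + 0))) :: —b→ q8, —c→ q10
  q4 = b.(c.0 | (0 | 0)) | ((0 + 0) | (0 | 0))\{a,b} | ((0 + 0) | c.0 | 0) :: —b→ q9, —c→ q10
  q5 = b.(c.0 | (0 | 0)) | ((0 + 0) | (0 | 0))\{a,b} | a.0 :: —a→ q11, —b→ q12
  q6 = c.0 | (0 | 0) | ((0 + 0) | (0 | 0))\{a,b} | a.a.0 :: —a→ q12, —c→ q13
  q7 = 0 | (0 | 0) | ((0 + 0) | (0 | 0))\{a,b} | ((0 + 0) | c.0 | (c.0 + (0 + 0 + 0)) + b.a.a.0) :: —b→ q13, —c→ q14, —c→ q15
  q8 = c.0 | (0 | 0) | ((0 + 0) | (0 | 0))\{a,b} | ((0 + 0) | 0 | (c.0 + (0 + 0 + 0))) :: —c→ q14, —c→ q16
  q9 = c.0 | (0 | 0) | ((0 + 0) | (0 | 0))\{a,b} | ((0 + 0) | c.0 | 0) :: —c→ q15, —c→ q16
  q10 = b.(c.0 | (0 | 0)) | ((0 + 0) | (0 | 0))\{a,b} | ((0 + 0) | 0 | 0) :: —b→ q16
  q11 = b.(c.0 | (0 | 0)) | ((0 + 0) | (0 | 0))\{a,b} | 0 :: —b→ q17
  q12 = c.0 | (0 | 0) | ((0 + 0) | (0 | 0))\{a,b} | a.0 :: —a→ q17, —c→ q18
  q13 = 0 | (0 | 0) | ((0 + 0) | (0 | 0))\{a,b} | a.a.0 :: —a→ q18
  q14 = 0 | (0 | 0) | ((0 + 0) | (0 | 0))\{a,b} | ((0 + 0) | 0 | (c.0 + (0 + 0 + 0))) :: —c→ q19
  q15 = 0 | (0 | 0) | ((0 + 0) | (0 | 0))\{a,b} | ((0 + 0) | c.0 | 0) :: —c→ q19
  q16 = c.0 | (0 | 0) | ((0 + 0) | (0 | 0))\{a,b} | ((0 + 0) | 0 | 0) :: —c→ q19
  q17 = c.0 | (0 | 0) | ((0 + 0) | (0 | 0))\{a,b} | 0 :: —c→ q20
  q18 = 0 | (0 | 0) | ((0 + 0) | (0 | 0))\{a,b} | a.0 :: —a→ q20
  q19 = 0 | (0 | 0) | ((0 + 0) | (0 | 0))\{a,b} | ((0 + 0) | 0 | 0) :: stopped
  q20 = 0 | (0 | 0) | ((0 + 0) | (0 | 0))\{a,b} | 0 :: stopped
Coarsest stable partition (strong bisimilarity classes):
  B0 = {p0, q0}
  B1 = {p1, q1}
  B2 = {p6, q6}
  B3 = {p12, q12}
  B4 = {p14, p15, p16, p17, q14, q15, q16, q17}
  B5 = {p19, p20, q19, q20}
  B6 = {p18, q18}
  B7 = {p13, q13}
  B8 = {p5, q5}
  B9 = {p10, p11, q10, q11}
  B10 = {p3, p4, q3, q4}
  B11 = {p8, p9, q8, q9}
  B12 = {p2, q2}
  B13 = {p7, q7}
p0 ∈ B0, q0 ∈ B0 → same block
Bisimilar ⇒ trace-equivalent.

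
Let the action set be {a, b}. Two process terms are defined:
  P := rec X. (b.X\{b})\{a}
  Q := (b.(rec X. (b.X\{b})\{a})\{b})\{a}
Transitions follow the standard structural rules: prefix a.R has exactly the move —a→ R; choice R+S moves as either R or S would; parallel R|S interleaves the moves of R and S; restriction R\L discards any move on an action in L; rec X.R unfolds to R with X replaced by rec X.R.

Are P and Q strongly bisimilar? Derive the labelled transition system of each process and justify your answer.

YES

Reachable graph of P (2 states):
  s0 = rec X. (b.X\{b})\{a} | -b-> s1
  s1 = (rec X. (b.X\{b})\{a})\{b}\{a} | stopped
Reachable graph of Q (2 states):
  t0 = (b.(rec X. (b.X\{b})\{a})\{b})\{a} | -b-> t1
  t1 = (rec X. (b.X\{b})\{a})\{b}\{a} | stopped
Partition-refinement fixed point:
  B0 = {s0, t0}
  B1 = {s1, t1}
s0 ∈ B0, t0 ∈ B0 → same block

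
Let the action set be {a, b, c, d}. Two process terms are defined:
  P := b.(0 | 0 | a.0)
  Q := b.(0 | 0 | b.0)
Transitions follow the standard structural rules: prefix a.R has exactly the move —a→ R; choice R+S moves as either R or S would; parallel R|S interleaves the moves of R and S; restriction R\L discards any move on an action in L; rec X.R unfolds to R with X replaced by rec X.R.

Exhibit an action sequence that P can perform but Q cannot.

ba

LTS(P): 3 reachable states
  u0 = b.(0 | 0 | a.0) → =b=> u1
  u1 = 0 | 0 | a.0 → =a=> u2
  u2 = 0 | 0 | 0 → (no moves)
LTS(Q): 3 reachable states
  v0 = b.(0 | 0 | b.0) → =b=> v1
  v1 = 0 | 0 | b.0 → =b=> v2
  v2 = 0 | 0 | 0 → (no moves)
Trace ⟨ba⟩ through P, begin at {u0}:
  after b @ step 1: {u1}
  after a @ step 2: {u2}
  P completes σ.
Trace ⟨ba⟩ through Q, begin at {v0}:
  after b @ step 1: {v1}
  after a @ step 2: ∅ (Q stuck)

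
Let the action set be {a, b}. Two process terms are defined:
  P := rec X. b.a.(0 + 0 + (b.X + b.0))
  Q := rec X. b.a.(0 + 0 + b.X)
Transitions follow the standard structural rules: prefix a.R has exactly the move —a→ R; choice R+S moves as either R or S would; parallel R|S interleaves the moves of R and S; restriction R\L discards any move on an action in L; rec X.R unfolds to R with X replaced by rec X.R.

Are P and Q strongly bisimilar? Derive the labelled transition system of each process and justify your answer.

Reachable graph of P (4 states):
  m0 = rec X. b.a.(0 + 0 + (b.X + b.0)) has moves —b→ m1
  m1 = a.(0 + 0 + (b.(rec X. b.a.(0 + 0 + (b.X + b.0))) + b.0)) has moves —a→ m2
  m2 = 0 + 0 + (b.(rec X. b.a.(0 + 0 + (b.X + b.0))) + b.0) has moves —b→ m0, —b→ m3
  m3 = 0 has moves ∅
Reachable graph of Q (3 states):
  n0 = rec X. b.a.(0 + 0 + b.X) has moves —b→ n1
  n1 = a.(0 + 0 + b.(rec X. b.a.(0 + 0 + b.X))) has moves —a→ n2
  n2 = 0 + 0 + b.(rec X. b.a.(0 + 0 + b.X)) has moves —b→ n0
Coarsest stable partition (strong bisimilarity classes):
  B0 = {m0}
  B1 = {m1}
  B2 = {m2}
  B3 = {m3}
  B4 = {n0}
  B5 = {n1}
  B6 = {n2}
m0 ∈ B0, n0 ∈ B4 → different blocks

P ≁ Q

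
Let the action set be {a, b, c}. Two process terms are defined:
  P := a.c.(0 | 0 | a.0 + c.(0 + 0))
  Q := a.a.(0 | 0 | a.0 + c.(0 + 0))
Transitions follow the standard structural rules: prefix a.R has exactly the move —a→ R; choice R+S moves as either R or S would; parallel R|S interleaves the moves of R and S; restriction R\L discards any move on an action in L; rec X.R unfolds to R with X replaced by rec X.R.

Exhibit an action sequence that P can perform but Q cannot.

LTS(P): 5 reachable states
  u0 = a.c.(0 | 0 | a.0 + c.(0 + 0)) | —a→ u1
  u1 = c.(0 | 0 | a.0 + c.(0 + 0)) | —c→ u2
  u2 = 0 | 0 | a.0 + c.(0 + 0) | —a→ u3, —c→ u4
  u3 = 0 | 0 | 0 | ·
  u4 = 0 + 0 | ·
LTS(Q): 5 reachable states
  v0 = a.a.(0 | 0 | a.0 + c.(0 + 0)) | —a→ v1
  v1 = a.(0 | 0 | a.0 + c.(0 + 0)) | —a→ v2
  v2 = 0 | 0 | a.0 + c.(0 + 0) | —a→ v3, —c→ v4
  v3 = 0 | 0 | 0 | ·
  v4 = 0 + 0 | ·
Run σ = ⟨ac⟩ on P: start {u0}
  after a @ step 1: {u1}
  after c @ step 2: {u2}
  ✓ P
Run σ = ⟨ac⟩ on Q: start {v0}
  after a @ step 1: {v1}
  after c @ step 2: ∅  — Q cannot continue

ac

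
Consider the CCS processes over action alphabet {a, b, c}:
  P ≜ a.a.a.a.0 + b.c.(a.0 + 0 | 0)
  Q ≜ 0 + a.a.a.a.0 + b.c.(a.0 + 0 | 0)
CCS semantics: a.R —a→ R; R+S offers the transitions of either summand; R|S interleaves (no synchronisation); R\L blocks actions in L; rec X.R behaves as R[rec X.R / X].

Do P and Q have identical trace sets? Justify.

YES

LTS(P): 7 reachable states
  u0 = a.a.a.a.0 + b.c.(a.0 + 0 | 0) → ··a··> u1, ··b··> u2
  u1 = a.a.a.0 → ··a··> u3
  u2 = c.(a.0 + 0 | 0) → ··c··> u4
  u3 = a.a.0 → ··a··> u5
  u4 = a.0 + 0 | 0 → ··a··> u6
  u5 = a.0 → ··a··> u6
  u6 = 0 → ·
LTS(Q): 7 reachable states
  v0 = 0 + a.a.a.a.0 + b.c.(a.0 + 0 | 0) → ··a··> v1, ··b··> v2
  v1 = a.a.a.0 → ··a··> v3
  v2 = c.(a.0 + 0 | 0) → ··c··> v4
  v3 = a.a.0 → ··a··> v5
  v4 = a.0 + 0 | 0 → ··a··> v6
  v5 = a.0 → ··a··> v6
  v6 = 0 → ·
Bisimilarity quotient blocks:
  B0 = {u0, v0}
  B1 = {u1, v1}
  B2 = {u3, v3}
  B3 = {u4, u5, v4, v5}
  B4 = {u6, v6}
  B5 = {u2, v2}
u0 ∈ B0, v0 ∈ B0 → same block
Bisimilar ⇒ trace-equivalent.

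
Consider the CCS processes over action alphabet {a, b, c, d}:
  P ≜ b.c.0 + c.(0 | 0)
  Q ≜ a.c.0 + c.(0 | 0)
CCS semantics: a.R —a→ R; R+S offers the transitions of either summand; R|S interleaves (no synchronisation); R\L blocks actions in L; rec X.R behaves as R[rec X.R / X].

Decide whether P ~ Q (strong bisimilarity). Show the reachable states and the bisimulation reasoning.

NO

Reachable graph of P (4 states):
  p0 = b.c.0 + c.(0 | 0) has moves =b=> p1, =c=> p2
  p1 = c.0 has moves =c=> p3
  p2 = 0 | 0 has moves (no moves)
  p3 = 0 has moves (no moves)
Reachable graph of Q (4 states):
  q0 = a.c.0 + c.(0 | 0) has moves =a=> q1, =c=> q2
  q1 = c.0 has moves =c=> q3
  q2 = 0 | 0 has moves (no moves)
  q3 = 0 has moves (no moves)
Partition-refinement fixed point:
  B0 = {p0}
  B1 = {p1, q1}
  B2 = {p2, p3, q2, q3}
  B3 = {q0}
p0 ∈ B0, q0 ∈ B3 → different blocks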